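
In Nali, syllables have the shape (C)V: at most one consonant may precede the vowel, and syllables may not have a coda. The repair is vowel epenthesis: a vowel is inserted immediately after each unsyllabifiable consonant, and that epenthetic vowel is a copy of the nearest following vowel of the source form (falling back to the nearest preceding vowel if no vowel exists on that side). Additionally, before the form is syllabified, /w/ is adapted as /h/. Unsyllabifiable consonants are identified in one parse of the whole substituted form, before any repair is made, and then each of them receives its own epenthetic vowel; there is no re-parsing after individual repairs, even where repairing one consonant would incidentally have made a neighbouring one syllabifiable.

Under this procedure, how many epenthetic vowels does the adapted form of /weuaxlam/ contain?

2

After substitution the input is /heuaxlam/.
The unsyllabifiable consonants are /x/, /m/; each receives one epenthetic vowel.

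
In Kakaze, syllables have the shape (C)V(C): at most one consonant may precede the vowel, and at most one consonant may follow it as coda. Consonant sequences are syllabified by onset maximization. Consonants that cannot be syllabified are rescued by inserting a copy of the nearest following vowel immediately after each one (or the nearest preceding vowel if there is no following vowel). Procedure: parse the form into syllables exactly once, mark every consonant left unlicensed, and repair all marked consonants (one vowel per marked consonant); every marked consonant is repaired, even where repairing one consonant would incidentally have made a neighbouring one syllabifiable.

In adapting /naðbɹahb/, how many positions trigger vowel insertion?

The unsyllabifiable consonants are /b/, /b/; each receives one epenthetic vowel.

2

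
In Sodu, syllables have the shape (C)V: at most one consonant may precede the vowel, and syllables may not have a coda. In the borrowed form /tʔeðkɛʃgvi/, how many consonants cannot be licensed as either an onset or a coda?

Syllabifying with onset maximization leaves /t/, /ð/, /ʃ/, /g/ stranded (no codas are permitted; onsets are limited to one consonant).

4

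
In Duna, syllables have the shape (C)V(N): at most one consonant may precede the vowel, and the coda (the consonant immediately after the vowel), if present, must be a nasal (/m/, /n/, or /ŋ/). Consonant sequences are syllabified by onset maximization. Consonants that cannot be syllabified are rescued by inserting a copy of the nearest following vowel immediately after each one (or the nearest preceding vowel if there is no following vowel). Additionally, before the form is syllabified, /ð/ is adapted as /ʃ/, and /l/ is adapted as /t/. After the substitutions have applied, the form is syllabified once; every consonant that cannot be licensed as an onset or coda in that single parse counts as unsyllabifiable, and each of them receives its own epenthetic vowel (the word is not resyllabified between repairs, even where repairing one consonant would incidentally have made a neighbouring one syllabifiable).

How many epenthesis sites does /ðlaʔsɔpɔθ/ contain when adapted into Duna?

3

After substitution the input is /ʃtaʔsɔpɔθ/.
The unsyllabifiable consonants are /ʃ/, /ʔ/, /θ/; each receives one epenthetic vowel.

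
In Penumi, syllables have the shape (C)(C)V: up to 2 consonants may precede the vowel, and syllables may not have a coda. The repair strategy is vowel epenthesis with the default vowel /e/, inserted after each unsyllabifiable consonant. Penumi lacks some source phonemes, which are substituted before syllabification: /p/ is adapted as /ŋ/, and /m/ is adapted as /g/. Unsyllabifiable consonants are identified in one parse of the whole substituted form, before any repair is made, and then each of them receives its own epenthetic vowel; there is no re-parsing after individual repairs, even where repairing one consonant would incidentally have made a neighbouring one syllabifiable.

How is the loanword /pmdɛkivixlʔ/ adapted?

ŋegdɛkivixeleʔe

Substitution: /p/ → /ŋ/, /m/ → /g/, giving /ŋgdɛkivixlʔ/.
The consonants /ŋ/, /x/, /l/, /ʔ/ cannot be parsed into a legal (C)(C)V syllable (no codas are permitted; onsets may contain at most 2 consonants).
Epenthesis after each stranded consonant: /ŋ/ → /ŋe/, /x/ → /xe/, /l/ → /le/, /ʔ/ → /ʔe/.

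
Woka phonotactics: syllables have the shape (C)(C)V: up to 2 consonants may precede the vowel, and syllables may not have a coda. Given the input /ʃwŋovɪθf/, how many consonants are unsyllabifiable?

3

The consonants /ʃ/, /θ/, /f/ cannot be parsed into a legal (C)(C)V syllable (no codas are permitted; onsets may contain at most 2 consonants).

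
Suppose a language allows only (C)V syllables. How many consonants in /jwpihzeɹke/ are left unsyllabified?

The consonants /j/, /w/, /h/, /ɹ/ cannot be parsed into a legal (C)V syllable (no codas are permitted; onsets are limited to one consonant).

4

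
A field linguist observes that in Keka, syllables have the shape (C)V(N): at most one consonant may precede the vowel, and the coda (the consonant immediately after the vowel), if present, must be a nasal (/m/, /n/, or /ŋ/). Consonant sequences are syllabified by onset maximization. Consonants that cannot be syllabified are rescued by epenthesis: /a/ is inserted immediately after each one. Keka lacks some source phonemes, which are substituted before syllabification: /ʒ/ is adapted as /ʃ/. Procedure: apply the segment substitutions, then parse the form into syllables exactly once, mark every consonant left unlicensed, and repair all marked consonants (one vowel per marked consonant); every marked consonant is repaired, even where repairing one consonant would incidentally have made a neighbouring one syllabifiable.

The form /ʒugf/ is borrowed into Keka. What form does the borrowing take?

Substitution: /ʒ/ → /ʃ/, giving /ʃugf/.
The consonants /g/, /f/ cannot be parsed into a legal (C)V(N) syllable (only a nasal (/m/, /n/, or /ŋ/) is licensed in coda position; onsets are limited to one consonant).
Inserting the epenthetic vowel yields /g/ → /ga/, /f/ → /fa/.

ʃugafa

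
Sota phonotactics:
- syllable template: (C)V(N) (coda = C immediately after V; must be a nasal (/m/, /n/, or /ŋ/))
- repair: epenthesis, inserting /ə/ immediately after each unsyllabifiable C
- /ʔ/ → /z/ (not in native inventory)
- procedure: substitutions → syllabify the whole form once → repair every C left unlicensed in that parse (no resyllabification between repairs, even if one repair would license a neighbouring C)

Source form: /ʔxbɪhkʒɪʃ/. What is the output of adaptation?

zəxəbɪhəkəʒɪʃə

Substitution: /ʔ/ → /z/, giving /zxbɪhkʒɪʃ/.
Under (C)V(N), the unsyllabifiable consonants are /z/, /x/, /h/, /k/, /ʃ/ (only a nasal (/m/, /n/, or /ŋ/) is licensed in coda position; onsets are limited to one consonant).
Inserting the epenthetic vowel yields /z/ → /zə/, /x/ → /xə/, /h/ → /hə/, /k/ → /kə/, /ʃ/ → /ʃə/.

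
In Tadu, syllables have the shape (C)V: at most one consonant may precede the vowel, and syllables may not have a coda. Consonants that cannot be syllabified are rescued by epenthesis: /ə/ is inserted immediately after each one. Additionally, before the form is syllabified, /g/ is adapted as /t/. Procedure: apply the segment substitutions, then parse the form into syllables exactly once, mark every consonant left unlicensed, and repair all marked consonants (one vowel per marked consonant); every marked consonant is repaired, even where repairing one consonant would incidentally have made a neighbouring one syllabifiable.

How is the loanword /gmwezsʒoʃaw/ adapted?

təməwezəsəʒoʃawə

Substitution: /g/ → /t/, giving /tmwezsʒoʃaw/.
Under (C)V, the unsyllabifiable consonants are /t/, /m/, /z/, /s/, /w/ (no codas are permitted; onsets are limited to one consonant).
Epenthesis after each stranded consonant: /t/ → /tə/, /m/ → /mə/, /z/ → /zə/, /s/ → /sə/, /w/ → /wə/.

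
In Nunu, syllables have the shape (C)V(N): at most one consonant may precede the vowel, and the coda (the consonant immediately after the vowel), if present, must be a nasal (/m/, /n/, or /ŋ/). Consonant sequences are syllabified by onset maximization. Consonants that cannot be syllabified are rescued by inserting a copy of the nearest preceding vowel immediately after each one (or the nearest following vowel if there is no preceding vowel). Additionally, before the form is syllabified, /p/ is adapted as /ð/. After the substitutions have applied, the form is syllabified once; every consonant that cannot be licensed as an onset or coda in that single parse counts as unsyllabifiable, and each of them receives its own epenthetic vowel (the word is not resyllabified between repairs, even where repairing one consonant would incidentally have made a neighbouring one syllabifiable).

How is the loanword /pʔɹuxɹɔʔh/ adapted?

ðuʔuɹuxuɹɔʔɔhɔ

Substitution: /p/ → /ð/, giving /ðʔɹuxɹɔʔh/.
Under (C)V(N), the unsyllabifiable consonants are /ð/, /ʔ/, /x/, /ʔ/, /h/ (only a nasal (/m/, /n/, or /ŋ/) is licensed in coda position; onsets are limited to one consonant).
Inserting the epenthetic vowel yields /ð/ → /ðu/, /ʔ/ → /ʔu/, /x/ → /xu/, /ʔ/ → /ʔɔ/, /h/ → /hɔ/.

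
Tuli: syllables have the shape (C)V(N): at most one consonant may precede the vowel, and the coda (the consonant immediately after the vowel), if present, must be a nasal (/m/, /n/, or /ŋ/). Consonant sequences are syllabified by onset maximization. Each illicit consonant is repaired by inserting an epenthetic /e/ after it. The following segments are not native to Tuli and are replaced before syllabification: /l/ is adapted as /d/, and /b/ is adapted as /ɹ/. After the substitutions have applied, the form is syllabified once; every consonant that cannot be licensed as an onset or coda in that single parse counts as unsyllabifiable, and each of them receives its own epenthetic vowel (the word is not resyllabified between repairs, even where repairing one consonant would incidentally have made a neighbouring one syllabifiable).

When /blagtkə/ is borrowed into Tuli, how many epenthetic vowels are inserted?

3

After substitution the input is /ɹdagtkə/.
The unsyllabifiable consonants are /ɹ/, /g/, /t/; each receives one epenthetic vowel.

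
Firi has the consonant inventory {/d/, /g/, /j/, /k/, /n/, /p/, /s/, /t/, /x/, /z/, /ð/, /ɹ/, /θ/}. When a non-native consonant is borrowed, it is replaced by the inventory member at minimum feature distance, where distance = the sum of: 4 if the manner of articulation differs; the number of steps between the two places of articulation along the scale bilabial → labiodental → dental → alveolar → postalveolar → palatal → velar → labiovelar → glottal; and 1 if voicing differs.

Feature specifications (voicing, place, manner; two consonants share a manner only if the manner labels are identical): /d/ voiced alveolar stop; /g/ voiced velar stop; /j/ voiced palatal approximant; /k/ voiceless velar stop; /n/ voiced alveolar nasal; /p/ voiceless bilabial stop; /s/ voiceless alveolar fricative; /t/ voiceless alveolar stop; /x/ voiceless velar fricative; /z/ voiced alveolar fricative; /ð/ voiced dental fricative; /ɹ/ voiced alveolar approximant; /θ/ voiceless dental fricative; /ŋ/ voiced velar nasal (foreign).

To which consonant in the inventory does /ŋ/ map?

n

/n/ is closest: same manner (nasal), place distance 3 (velar→alveolar), same voicing; total 3. Next closest is /g/ at distance 4.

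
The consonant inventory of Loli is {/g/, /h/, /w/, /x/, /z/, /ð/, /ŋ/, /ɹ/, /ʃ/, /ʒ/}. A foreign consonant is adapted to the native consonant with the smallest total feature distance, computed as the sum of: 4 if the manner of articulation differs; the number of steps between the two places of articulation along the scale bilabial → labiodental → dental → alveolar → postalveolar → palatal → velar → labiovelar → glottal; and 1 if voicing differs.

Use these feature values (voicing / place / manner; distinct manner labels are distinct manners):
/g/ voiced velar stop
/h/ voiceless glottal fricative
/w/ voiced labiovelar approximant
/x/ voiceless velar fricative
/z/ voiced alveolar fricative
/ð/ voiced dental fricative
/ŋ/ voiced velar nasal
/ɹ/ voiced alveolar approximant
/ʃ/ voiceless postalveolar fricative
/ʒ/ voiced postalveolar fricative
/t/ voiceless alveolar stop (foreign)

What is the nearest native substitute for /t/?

g

/g/ is closest: same manner (stop), place distance 3 (alveolar→velar), voicing differs (+1); total 4. Next closest is /z/ at distance 5.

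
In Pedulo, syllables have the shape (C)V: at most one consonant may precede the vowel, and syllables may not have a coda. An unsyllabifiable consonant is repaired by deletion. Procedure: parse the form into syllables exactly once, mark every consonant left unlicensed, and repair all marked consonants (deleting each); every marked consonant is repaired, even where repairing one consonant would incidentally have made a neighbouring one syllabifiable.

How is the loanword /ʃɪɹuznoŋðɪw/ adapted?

ʃɪɹunoðɪ

Under (C)V, the unsyllabifiable consonants are /z/, /ŋ/, /w/ (no codas are permitted; onsets are limited to one consonant).
Deleting the stranded consonants removes /z/, /ŋ/, /w/.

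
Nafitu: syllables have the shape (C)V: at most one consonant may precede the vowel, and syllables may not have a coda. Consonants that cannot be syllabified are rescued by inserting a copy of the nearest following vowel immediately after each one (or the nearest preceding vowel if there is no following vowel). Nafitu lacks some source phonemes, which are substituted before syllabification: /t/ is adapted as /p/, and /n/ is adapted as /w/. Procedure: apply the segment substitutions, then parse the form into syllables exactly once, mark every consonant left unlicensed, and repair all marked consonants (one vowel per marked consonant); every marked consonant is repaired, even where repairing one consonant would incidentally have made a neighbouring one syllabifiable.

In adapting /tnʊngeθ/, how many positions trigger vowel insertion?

3

After substitution the input is /pwʊwgeθ/.
The unsyllabifiable consonants are /p/, /w/, /θ/; each receives one epenthetic vowel.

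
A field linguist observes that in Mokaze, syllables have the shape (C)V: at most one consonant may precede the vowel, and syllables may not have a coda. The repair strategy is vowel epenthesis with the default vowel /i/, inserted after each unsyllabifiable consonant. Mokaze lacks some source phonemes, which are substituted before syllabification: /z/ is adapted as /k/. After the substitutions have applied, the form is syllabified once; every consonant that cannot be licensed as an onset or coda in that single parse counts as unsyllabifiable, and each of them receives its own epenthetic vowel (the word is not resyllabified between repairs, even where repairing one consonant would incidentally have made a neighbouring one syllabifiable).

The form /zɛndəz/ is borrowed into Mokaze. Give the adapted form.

kɛnidəki

Substitution: /z/ → /k/, giving /kɛndək/.
Under (C)V, the unsyllabifiable consonants are /n/, /k/ (no codas are permitted; onsets are limited to one consonant).
Epenthesis after each stranded consonant: /n/ → /ni/, /k/ → /ki/.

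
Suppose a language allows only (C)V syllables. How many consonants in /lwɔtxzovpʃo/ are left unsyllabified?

5

The consonants /l/, /t/, /x/, /v/, /p/ cannot be parsed into a legal (C)V syllable (no codas are permitted; onsets are limited to one consonant).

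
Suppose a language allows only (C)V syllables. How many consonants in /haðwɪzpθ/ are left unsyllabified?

4

The consonants /ð/, /z/, /p/, /θ/ cannot be parsed into a legal (C)V syllable (no codas are permitted; onsets are limited to one consonant).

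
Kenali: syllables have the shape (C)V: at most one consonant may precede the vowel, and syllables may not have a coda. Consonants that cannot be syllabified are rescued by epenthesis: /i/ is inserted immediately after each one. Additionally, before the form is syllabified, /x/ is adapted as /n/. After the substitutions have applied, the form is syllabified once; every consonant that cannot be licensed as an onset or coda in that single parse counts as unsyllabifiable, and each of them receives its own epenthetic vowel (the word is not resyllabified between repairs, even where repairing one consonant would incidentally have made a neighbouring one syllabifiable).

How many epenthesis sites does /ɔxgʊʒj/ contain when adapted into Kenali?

After substitution the input is /ɔngʊʒj/.
The unsyllabifiable consonants are /n/, /ʒ/, /j/; each receives one epenthetic vowel.

3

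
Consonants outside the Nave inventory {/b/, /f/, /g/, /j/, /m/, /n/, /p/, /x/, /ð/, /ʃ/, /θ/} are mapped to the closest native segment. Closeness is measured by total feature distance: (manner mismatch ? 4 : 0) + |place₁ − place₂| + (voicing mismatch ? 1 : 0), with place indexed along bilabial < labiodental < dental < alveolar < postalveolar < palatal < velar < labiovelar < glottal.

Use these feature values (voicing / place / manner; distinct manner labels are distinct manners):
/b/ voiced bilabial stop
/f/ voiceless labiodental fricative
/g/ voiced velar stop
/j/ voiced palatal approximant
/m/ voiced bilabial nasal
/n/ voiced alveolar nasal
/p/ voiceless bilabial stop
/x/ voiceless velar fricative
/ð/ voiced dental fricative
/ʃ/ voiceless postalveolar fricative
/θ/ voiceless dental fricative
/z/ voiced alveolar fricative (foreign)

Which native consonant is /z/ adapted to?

/ð/ is closest: same manner (fricative), place distance 1 (alveolar→dental), same voicing; total 1. Next closest is /ʃ/ at distance 2.

ð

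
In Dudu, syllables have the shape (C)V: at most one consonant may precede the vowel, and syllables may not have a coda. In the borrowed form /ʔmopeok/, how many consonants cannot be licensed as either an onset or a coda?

2

Under (C)V, the unsyllabifiable consonants are /ʔ/, /k/ (no codas are permitted; onsets are limited to one consonant).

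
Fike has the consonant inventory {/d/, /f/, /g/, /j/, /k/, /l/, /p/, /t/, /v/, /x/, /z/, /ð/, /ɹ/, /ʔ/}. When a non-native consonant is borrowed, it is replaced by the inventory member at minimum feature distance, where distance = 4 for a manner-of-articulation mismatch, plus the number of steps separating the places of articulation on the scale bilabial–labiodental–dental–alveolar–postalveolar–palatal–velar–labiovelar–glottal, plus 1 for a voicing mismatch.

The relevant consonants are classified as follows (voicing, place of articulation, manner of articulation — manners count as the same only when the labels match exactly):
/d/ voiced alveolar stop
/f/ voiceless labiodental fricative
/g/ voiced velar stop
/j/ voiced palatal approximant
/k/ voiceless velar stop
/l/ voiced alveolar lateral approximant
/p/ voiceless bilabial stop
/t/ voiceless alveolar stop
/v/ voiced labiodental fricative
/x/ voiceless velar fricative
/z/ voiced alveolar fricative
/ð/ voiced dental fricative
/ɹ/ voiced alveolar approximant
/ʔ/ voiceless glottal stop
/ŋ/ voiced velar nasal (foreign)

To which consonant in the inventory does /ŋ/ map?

g

/g/ is closest: manner differs (nasal→stop, +4), place distance 0 (velar→velar), same voicing; total 4. Next closest is /j/ at distance 5.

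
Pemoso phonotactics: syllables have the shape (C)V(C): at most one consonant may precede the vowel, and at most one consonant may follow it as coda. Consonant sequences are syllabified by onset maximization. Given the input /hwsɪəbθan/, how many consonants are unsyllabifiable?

2

Syllabifying with onset maximization leaves /h/, /w/ stranded (at most one coda consonant is licensed; onsets are limited to one consonant).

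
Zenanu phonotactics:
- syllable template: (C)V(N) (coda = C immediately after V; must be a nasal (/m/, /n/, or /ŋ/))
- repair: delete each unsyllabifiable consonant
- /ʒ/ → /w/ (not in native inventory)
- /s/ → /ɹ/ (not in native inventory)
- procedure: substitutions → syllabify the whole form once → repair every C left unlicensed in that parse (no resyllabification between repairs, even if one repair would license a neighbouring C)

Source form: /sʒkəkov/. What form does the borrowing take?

kəko

Substitution: /s/ → /ɹ/, /ʒ/ → /w/, giving /ɹwkəkov/.
Under (C)V(N), the unsyllabifiable consonants are /ɹ/, /w/, /v/ (only a nasal (/m/, /n/, or /ŋ/) is licensed in coda position; onsets are limited to one consonant).
Deletion applies to /ɹ/, /w/, /v/.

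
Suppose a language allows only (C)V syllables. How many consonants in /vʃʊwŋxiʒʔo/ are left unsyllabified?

Under (C)V, the unsyllabifiable consonants are /v/, /w/, /ŋ/, /ʒ/ (no codas are permitted; onsets are limited to one consonant).

4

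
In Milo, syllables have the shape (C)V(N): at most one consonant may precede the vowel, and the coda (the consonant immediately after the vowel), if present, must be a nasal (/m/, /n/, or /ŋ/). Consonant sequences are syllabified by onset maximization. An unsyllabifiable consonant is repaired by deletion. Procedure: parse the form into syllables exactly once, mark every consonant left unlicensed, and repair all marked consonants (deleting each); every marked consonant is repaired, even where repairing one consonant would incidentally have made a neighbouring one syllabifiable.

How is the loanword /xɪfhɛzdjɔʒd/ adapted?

Under (C)V(N), the unsyllabifiable consonants are /f/, /z/, /d/, /ʒ/, /d/ (only a nasal (/m/, /n/, or /ŋ/) is licensed in coda position; onsets are limited to one consonant).
Deleting the stranded consonants removes /f/, /z/, /d/, /ʒ/, /d/.

xɪhɛjɔ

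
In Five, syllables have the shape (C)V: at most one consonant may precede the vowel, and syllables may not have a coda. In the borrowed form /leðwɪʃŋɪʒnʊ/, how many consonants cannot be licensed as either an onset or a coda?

Under (C)V, the unsyllabifiable consonants are /ð/, /ʃ/, /ʒ/ (no codas are permitted; onsets are limited to one consonant).

3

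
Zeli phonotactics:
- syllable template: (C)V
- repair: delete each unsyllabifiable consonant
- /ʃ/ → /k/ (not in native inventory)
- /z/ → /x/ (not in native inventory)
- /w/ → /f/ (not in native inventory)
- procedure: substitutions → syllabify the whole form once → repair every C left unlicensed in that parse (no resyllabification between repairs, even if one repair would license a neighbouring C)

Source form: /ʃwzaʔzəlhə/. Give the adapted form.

xaxəhə

Substitution: /ʃ/ → /k/, /w/ → /f/, /z/ → /x/, giving /kfxaʔxəlhə/.
Syllabifying with onset maximization leaves /k/, /f/, /ʔ/, /l/ stranded (no codas are permitted; onsets are limited to one consonant).
Each unlicensed consonant is deleted: /k/, /f/, /ʔ/, /l/.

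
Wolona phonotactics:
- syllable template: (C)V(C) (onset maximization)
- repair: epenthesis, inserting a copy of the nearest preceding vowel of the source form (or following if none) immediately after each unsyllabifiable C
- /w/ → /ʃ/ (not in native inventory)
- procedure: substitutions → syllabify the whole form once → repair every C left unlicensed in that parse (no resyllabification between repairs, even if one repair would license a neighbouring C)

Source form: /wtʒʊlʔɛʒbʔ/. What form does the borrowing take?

Substitution: /w/ → /ʃ/, giving /ʃtʒʊlʔɛʒbʔ/.
Under (C)V(C), the unsyllabifiable consonants are /ʃ/, /t/, /b/, /ʔ/ (at most one coda consonant is licensed; onsets are limited to one consonant).
Epenthesis after each stranded consonant: /ʃ/ → /ʃʊ/, /t/ → /tʊ/, /b/ → /bɛ/, /ʔ/ → /ʔɛ/.

ʃʊtʊʒʊlʔɛʒbɛʔɛ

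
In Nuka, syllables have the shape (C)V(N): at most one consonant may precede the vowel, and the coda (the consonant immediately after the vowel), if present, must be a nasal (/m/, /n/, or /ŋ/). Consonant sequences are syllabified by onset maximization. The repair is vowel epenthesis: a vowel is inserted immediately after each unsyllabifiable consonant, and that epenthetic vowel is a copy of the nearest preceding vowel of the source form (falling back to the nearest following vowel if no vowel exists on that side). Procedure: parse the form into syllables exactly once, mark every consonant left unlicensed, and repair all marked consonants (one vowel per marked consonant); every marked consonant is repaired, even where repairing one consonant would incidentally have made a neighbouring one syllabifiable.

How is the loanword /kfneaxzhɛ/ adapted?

kefeneaxazahɛ

The consonants /k/, /f/, /x/, /z/ cannot be parsed into a legal (C)V(N) syllable (only a nasal (/m/, /n/, or /ŋ/) is licensed in coda position; onsets are limited to one consonant).
Inserting the epenthetic vowel yields /k/ → /ke/, /f/ → /fe/, /x/ → /xa/, /z/ → /za/.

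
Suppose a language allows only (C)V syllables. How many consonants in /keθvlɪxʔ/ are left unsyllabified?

4

Syllabifying with onset maximization leaves /θ/, /v/, /x/, /ʔ/ stranded (no codas are permitted; onsets are limited to one consonant).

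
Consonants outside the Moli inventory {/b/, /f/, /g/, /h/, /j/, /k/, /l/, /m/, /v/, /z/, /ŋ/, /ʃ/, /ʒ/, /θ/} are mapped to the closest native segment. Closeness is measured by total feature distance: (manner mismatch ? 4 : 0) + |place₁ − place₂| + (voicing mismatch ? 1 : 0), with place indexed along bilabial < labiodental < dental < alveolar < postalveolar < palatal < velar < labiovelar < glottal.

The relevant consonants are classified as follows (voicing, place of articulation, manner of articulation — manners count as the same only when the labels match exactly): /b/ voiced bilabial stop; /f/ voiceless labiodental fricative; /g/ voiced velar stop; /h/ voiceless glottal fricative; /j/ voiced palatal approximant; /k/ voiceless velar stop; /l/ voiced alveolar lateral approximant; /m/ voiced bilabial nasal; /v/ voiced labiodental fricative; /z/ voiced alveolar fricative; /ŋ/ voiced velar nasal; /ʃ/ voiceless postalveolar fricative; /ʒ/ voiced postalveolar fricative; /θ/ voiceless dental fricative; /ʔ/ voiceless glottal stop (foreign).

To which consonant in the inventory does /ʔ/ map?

/k/ is closest: same manner (stop), place distance 2 (glottal→velar), same voicing; total 2. Next closest is /g/ at distance 3.

k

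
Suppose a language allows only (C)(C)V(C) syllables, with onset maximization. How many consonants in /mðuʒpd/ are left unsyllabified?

2

Syllabifying with onset maximization leaves /p/, /d/ stranded (at most one coda consonant is licensed; onsets may contain at most 2 consonants).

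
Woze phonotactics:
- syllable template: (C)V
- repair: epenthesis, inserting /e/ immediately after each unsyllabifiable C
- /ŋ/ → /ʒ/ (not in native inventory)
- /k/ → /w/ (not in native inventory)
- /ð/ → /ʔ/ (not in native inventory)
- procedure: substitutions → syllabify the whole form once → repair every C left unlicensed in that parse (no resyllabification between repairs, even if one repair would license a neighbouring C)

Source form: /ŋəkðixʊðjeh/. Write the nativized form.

ʒəweʔixʊʔejehe

Substitution: /ŋ/ → /ʒ/, /k/ → /w/, /ð/ → /ʔ/, giving /ʒəwʔixʊʔjeh/.
The consonants /w/, /ʔ/, /h/ cannot be parsed into a legal (C)V syllable (no codas are permitted; onsets are limited to one consonant).
Epenthesis after each stranded consonant: /w/ → /we/, /ʔ/ → /ʔe/, /h/ → /he/.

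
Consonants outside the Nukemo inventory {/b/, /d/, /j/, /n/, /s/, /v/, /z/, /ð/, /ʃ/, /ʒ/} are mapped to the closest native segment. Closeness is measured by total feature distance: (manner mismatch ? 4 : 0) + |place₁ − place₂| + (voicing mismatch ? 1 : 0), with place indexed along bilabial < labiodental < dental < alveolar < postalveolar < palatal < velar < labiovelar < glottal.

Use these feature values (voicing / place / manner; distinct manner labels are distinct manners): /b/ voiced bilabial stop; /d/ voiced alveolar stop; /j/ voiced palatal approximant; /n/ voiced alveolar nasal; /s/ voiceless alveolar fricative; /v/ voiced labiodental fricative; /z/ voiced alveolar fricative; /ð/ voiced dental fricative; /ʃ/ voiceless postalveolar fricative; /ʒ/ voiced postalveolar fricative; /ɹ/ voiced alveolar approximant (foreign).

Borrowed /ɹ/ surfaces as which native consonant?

j

/j/ is closest: same manner (approximant), place distance 2 (alveolar→palatal), same voicing; total 2. Next closest is /d/ at distance 4.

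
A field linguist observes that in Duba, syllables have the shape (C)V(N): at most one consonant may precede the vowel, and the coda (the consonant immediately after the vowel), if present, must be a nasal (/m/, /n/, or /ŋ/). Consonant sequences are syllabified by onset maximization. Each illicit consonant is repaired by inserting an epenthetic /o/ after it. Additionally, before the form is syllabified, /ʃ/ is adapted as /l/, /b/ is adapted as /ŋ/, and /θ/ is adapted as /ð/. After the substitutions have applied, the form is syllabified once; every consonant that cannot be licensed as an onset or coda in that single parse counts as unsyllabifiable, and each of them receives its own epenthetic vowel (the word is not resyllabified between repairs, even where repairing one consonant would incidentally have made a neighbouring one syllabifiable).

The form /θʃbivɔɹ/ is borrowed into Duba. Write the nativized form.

ðoloŋivɔɹo

Substitution: /θ/ → /ð/, /ʃ/ → /l/, /b/ → /ŋ/, giving /ðlŋivɔɹ/.
The consonants /ð/, /l/, /ɹ/ cannot be parsed into a legal (C)V(N) syllable (only a nasal (/m/, /n/, or /ŋ/) is licensed in coda position; onsets are limited to one consonant).
Epenthesis after each stranded consonant: /ð/ → /ðo/, /l/ → /lo/, /ɹ/ → /ɹo/.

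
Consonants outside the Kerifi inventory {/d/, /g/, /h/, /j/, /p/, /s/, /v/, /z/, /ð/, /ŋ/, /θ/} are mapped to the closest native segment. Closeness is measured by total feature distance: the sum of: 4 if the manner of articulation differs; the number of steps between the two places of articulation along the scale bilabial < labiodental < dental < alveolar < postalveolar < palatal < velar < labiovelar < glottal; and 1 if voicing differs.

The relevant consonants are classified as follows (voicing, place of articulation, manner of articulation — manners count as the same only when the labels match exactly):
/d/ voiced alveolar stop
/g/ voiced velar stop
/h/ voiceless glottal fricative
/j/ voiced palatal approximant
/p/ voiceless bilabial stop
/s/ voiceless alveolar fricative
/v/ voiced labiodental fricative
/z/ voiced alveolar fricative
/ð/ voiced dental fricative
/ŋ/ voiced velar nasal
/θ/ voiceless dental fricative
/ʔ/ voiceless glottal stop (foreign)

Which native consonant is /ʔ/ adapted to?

g

/g/ is closest: same manner (stop), place distance 2 (glottal→velar), voicing differs (+1); total 3. Next closest is /h/ at distance 4.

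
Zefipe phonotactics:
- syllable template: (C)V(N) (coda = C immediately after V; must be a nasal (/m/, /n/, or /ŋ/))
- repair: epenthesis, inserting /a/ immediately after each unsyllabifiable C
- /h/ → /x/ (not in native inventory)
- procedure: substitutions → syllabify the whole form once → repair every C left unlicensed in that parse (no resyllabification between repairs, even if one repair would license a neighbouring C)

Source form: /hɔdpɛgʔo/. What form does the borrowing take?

xɔdapɛgaʔo

Substitution: /h/ → /x/, giving /xɔdpɛgʔo/.
Syllabifying with onset maximization leaves /d/, /g/ stranded (only a nasal (/m/, /n/, or /ŋ/) is licensed in coda position; onsets are limited to one consonant).
Each unlicensed consonant becomes the onset of a new syllable: /d/ → /da/, /g/ → /ga/.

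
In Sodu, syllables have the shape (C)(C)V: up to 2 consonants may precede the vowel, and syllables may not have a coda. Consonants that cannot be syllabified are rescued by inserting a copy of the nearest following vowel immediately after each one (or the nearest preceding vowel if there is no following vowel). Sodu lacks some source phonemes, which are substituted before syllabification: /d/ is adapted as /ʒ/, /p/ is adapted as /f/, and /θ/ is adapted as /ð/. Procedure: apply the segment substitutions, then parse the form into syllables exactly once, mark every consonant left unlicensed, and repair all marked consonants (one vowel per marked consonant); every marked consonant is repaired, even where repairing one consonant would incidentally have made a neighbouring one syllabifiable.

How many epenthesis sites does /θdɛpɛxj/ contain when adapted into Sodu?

After substitution the input is /ðʒɛfɛxj/.
The unsyllabifiable consonants are /x/, /j/; each receives one epenthetic vowel.

2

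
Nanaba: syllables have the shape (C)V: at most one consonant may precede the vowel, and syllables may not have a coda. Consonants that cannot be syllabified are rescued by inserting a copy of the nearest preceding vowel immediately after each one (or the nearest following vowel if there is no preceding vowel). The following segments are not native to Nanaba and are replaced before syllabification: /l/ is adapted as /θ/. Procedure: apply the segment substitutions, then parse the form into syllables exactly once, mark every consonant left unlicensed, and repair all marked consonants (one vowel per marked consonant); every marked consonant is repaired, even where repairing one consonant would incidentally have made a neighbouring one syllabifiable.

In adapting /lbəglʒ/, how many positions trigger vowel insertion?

4

After substitution the input is /θbəgθʒ/.
The unsyllabifiable consonants are /θ/, /g/, /θ/, /ʒ/; each receives one epenthetic vowel.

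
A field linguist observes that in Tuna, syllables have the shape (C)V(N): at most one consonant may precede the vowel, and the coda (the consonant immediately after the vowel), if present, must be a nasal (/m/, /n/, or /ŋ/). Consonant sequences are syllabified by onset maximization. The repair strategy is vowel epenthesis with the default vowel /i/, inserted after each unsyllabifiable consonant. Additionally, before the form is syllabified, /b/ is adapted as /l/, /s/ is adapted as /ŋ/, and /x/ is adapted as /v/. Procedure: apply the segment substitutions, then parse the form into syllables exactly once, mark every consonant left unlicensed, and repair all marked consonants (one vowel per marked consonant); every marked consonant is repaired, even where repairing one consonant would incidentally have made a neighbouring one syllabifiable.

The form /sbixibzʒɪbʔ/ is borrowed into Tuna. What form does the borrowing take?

ŋiliviliziʒɪliʔi

Substitution: /s/ → /ŋ/, /b/ → /l/, /x/ → /v/, giving /ŋlivilzʒɪlʔ/.
Under (C)V(N), the unsyllabifiable consonants are /ŋ/, /l/, /z/, /l/, /ʔ/ (only a nasal (/m/, /n/, or /ŋ/) is licensed in coda position; onsets are limited to one consonant).
Epenthesis after each stranded consonant: /ŋ/ → /ŋi/, /l/ → /li/, /z/ → /zi/, /l/ → /li/, /ʔ/ → /ʔi/.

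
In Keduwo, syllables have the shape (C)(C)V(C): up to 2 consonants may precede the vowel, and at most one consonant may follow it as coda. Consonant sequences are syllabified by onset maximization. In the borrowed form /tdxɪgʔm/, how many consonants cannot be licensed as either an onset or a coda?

Syllabifying with onset maximization leaves /t/, /ʔ/, /m/ stranded (at most one coda consonant is licensed; onsets may contain at most 2 consonants).

3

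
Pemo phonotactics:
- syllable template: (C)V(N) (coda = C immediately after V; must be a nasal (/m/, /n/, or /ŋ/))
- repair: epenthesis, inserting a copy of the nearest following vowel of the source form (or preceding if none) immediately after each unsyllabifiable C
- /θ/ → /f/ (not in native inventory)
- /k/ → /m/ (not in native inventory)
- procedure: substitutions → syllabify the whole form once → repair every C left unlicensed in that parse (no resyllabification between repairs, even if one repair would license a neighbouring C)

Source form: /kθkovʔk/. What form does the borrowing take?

Substitution: /k/ → /m/, /θ/ → /f/, giving /mfmovʔm/.
The consonants /m/, /f/, /v/, /ʔ/, /m/ cannot be parsed into a legal (C)V(N) syllable (only a nasal (/m/, /n/, or /ŋ/) is licensed in coda position; onsets are limited to one consonant).
Inserting the epenthetic vowel yields /m/ → /mo/, /f/ → /fo/, /v/ → /vo/, /ʔ/ → /ʔo/, /m/ → /mo/.

mofomovoʔomo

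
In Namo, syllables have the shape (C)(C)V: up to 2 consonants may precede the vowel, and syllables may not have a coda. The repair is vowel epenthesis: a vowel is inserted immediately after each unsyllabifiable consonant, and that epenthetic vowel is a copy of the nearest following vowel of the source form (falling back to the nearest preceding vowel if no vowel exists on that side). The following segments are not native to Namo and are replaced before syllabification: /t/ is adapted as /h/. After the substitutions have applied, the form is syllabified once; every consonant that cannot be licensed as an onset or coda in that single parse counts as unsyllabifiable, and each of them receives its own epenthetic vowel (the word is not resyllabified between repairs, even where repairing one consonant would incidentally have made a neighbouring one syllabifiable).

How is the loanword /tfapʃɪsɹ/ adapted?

Substitution: /t/ → /h/, giving /hfapʃɪsɹ/.
The consonants /s/, /ɹ/ cannot be parsed into a legal (C)(C)V syllable (no codas are permitted; onsets may contain at most 2 consonants).
Inserting the epenthetic vowel yields /s/ → /sɪ/, /ɹ/ → /ɹɪ/.

hfapʃɪsɪɹɪ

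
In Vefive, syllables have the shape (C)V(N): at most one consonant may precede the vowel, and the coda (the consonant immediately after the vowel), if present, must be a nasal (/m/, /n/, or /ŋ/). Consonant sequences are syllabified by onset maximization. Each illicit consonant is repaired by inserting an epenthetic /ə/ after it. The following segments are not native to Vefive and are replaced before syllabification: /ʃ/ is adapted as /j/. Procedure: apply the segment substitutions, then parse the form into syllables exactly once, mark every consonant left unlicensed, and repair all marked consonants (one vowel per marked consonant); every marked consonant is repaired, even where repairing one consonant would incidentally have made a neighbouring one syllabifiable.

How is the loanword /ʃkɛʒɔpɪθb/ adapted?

Substitution: /ʃ/ → /j/, giving /jkɛʒɔpɪθb/.
The consonants /j/, /θ/, /b/ cannot be parsed into a legal (C)V(N) syllable (only a nasal (/m/, /n/, or /ŋ/) is licensed in coda position; onsets are limited to one consonant).
Inserting the epenthetic vowel yields /j/ → /jə/, /θ/ → /θə/, /b/ → /bə/.

jəkɛʒɔpɪθəbə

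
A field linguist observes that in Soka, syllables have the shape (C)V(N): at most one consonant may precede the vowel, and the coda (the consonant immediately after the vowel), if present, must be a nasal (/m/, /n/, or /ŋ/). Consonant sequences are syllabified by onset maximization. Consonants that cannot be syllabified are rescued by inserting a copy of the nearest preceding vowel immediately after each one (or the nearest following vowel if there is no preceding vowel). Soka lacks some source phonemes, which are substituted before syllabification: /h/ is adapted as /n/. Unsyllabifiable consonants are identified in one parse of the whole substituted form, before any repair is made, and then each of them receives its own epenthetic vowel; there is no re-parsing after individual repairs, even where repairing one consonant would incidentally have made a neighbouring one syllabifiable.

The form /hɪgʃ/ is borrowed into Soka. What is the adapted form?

nɪgɪʃɪ

Substitution: /h/ → /n/, giving /nɪgʃ/.
The consonants /g/, /ʃ/ cannot be parsed into a legal (C)V(N) syllable (only a nasal (/m/, /n/, or /ŋ/) is licensed in coda position; onsets are limited to one consonant).
Each unlicensed consonant becomes the onset of a new syllable: /g/ → /gɪ/, /ʃ/ → /ʃɪ/.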